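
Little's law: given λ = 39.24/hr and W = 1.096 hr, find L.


L = λW = 39.24·1.096 = 43.0070

Final: 43.0070


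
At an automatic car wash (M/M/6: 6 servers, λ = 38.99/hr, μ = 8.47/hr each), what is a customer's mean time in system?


a = 4.6033; ρ = 0.7672; P₀ = 0.007990
Lq = P₀·a^c·ρ/(c!(1−ρ)²) = 1.49495
Wq = Lq/λ = 1.49495/38.99 = 0.03834 hr
W = Wq + 1/μ = 0.03834 + 0.11806 = 0.15641 hr

Final: 0.15641 hr


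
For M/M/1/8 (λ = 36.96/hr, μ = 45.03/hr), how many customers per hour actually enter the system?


ρ = 0.8208; P_K = (1−ρ)ρ^8/(1−ρ^9) = 0.044427
λ_eff = λ(1 − P_K) = 36.96·(1 − 0.044427) = 36.96·0.955573 = 35.3180 /hr

Final: 35.3180 /hr


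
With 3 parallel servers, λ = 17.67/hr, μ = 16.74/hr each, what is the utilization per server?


ρ = λ/(cμ) = 17.67/(3·16.74) = 17.67/50.22 = 0.3519

Final: 0.3519


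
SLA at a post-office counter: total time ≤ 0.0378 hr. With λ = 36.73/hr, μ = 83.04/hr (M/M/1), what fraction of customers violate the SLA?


W ~ Exponential(μ−λ) for M/M/1.
μ − λ = 83.04 − 36.73 = 46.3100
P(W > t) = e^{−(μ−λ)t} = e^{−1.7505} = 0.173684

Final: 0.173684


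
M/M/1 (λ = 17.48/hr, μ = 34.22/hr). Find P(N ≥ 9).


ρ = 17.48/34.22 = 0.5108
P(N ≥ n) = ρ^n = 0.5108^9 = 0.002368

Final: 0.002368


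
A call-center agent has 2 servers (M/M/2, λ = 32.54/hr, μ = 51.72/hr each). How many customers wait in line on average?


a = λ/μ = 0.6292; ρ = a/2 = 0.3146
P₀ = 0.521400
Lq = P₀·a^c·ρ / (c!·(1−ρ)²) = 0.521400·0.39584·0.3146/(2·0.46980)
= 0.06910

Final: 0.06910


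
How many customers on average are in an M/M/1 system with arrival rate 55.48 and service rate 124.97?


ρ = λ/μ = 55.48/124.97 = 0.4439
L = ρ/(1−ρ) = 0.4439/(1 − 0.4439) = 0.4439/0.5561 = 0.7984

Final: 0.7984


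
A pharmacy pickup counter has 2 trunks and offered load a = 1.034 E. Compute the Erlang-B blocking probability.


B(c,a) = (a^c/c!) / Σ_{k=0}^{c} a^k/k!
a^2/2! = 0.534578
Σ terms (k=0..2): 1.00000 + 1.03400 + 0.53458 = 2.568578
B = 0.534578/2.568578 = 0.208122

Final: 0.208122


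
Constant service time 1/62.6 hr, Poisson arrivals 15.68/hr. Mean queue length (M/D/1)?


ρ = 15.68/62.6 = 0.2505
M/D/1: Lq = ρ²/(2(1−ρ)) = 0.06274/(2·0.7495) = 0.04185

Final: 0.04185


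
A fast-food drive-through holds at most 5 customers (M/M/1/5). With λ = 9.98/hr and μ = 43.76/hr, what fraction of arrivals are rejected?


ρ = λ/μ = 9.98/43.76 = 0.2281
P_K = (1−ρ)ρ^K/(1−ρ^(K+1)) = (0.7719·0.0006170)/(1 − 0.0001407)
= 0.0004763/0.999859 = 0.0004763

Final: 0.0004763


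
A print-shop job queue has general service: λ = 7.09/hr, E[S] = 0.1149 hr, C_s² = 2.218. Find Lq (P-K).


ρ = λ·E[S] = 7.09·0.1149 = 0.8146
Lq = ρ²(1+C_s²)/(2(1−ρ)) = 0.6636·(1+2.218)/(2·0.1854)
= 0.6636·3.2180/0.3707 = 5.76070

Final: 5.76070


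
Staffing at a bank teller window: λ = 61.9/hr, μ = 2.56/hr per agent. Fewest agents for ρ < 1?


Stability requires cμ > λ ⇔ c > λ/μ.
λ/μ = 61.9/2.56 = 24.1797
Minimum integer c = ⌊24.1797⌋ + 1 = 25
Check: 25·2.56 = 64.00 > 61.9, while 24·2.56 = 61.44 ≤ 61.9

Final: 25 servers


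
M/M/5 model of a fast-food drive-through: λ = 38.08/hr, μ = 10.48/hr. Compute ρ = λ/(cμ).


ρ = λ/(cμ) = 38.08/(5·10.48) = 38.08/52.40 = 0.7267

Final: 0.7267


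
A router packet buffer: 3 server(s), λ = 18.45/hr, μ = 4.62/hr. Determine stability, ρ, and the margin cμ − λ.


Total capacity cμ = 3·4.62 = 13.86/hr
ρ = λ/(cμ) = 18.45/13.86 = 1.3312
Stable ⇔ ρ < 1: NO
Spare capacity = cμ − λ = 13.86 − 18.45 = -4.59/hr

Final: ρ = 1.3312; unstable; margin = -4.59/hr


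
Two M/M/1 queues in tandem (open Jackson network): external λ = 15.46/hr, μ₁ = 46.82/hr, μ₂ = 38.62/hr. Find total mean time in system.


Each node sees arrival rate λ = 15.46/hr (tandem ⇒ throughput preserved).
W₁ = 1/(μ₁−λ) = 1/(46.82−15.46) = 0.03189 hr
W₂ = 1/(μ₂−λ) = 1/(38.62−15.46) = 0.04318 hr
W_total = W₁ + W₂ = 0.03189 + 0.04318 = 0.07507 hr

Final: 0.07507 hr


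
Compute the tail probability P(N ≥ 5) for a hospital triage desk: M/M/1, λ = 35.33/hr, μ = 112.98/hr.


ρ = 35.33/112.98 = 0.3127
P(N ≥ n) = ρ^n = 0.3127^5 = 0.002990

Final: 0.002990


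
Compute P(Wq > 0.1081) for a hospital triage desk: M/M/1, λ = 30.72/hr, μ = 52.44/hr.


ρ = 30.72/52.44 = 0.5858
P(Wq > t) = ρ·e^{−(μ−λ)t} = 0.5858·e^{−2.3479}
= 0.5858·0.095567 = 0.055984

Final: 0.055984


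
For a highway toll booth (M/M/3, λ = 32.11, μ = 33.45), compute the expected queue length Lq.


a = λ/μ = 0.9599; ρ = a/3 = 0.3200
P₀ = 0.379149
Lq = P₀·a^c·ρ / (c!·(1−ρ)²) = 0.379149·0.88457·0.3200/(6·0.46243)
= 0.03868

Final: 0.03868


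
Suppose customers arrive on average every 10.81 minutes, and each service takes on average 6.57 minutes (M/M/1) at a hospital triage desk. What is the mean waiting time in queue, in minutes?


λ = 60/10.81 = 5.5504 /hr
μ = 60/6.57 = 9.1324 /hr
ρ = λ/μ = 5.5504/9.1324 = 0.6078
Wq = ρ/(μ−λ) = 0.6078/(9.1324−5.5504) = 0.16967 hr
In minutes: 0.16967·60 = 10.180 min

Final: 10.180 min


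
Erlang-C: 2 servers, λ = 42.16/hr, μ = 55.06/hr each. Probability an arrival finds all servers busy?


a = λ/μ = 0.7657; ρ = a/2 = 0.3829
P₀ = 0.446283 (from M/M/c formula)
C(c,a) = [a^c/(c!(1−ρ))]·P₀ = [0.58631/(2·0.6171)]·0.446283
= 0.47502·0.446283 = 0.211993

Final: 0.211993


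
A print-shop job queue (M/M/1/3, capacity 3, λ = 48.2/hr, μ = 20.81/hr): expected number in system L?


ρ = 48.2/20.81 = 2.3162
L = ρ[1 − (K+1)ρ^K + Kρ^(K+1)] / [(1−ρ)(1−ρ^(K+1))]
Numerator: 2.3162·(1 − 4·12.425815 + 3·28.780599) = 87.178163
Denominator: (-1.3162)·(-27.780599) = 36.564662
L = 87.178163/36.564662 = 2.3842

Final: 2.3842


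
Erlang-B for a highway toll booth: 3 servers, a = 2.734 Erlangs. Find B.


B(c,a) = (a^c/c!) / Σ_{k=0}^{c} a^k/k!
a^3/3! = 3.405997
Σ terms (k=0..3): 1.00000 + 2.73400 + 3.73738 + 3.40600 = 10.877375
B = 3.405997/10.877375 = 0.313127

Final: 0.313127


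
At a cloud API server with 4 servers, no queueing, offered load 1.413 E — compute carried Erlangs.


B(4,1.413) = 0.041036 (Erlang-B)
Carried load = a(1 − B) = 1.413·(1 − 0.041036) = 1.413·0.958964 = 1.3550 E

Final: 1.3550 Erlangs


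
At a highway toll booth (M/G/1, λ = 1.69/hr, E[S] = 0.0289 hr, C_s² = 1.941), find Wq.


ρ = λ·E[S] = 1.69·0.0289 = 0.04884
E[S²] = E[S]²(1+C_s²) = 0.0289²·(1+1.941) = 0.002456
Wq = λ·E[S²]/(2(1−ρ)) = 1.69·0.002456/(2·0.9512) = 0.002182 hr

Final: 0.002182 hr


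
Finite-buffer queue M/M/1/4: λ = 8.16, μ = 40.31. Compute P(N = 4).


ρ = λ/μ = 8.16/40.31 = 0.2024
P_K = (1−ρ)ρ^K/(1−ρ^(K+1)) = (0.7976·0.001679)/(1 − 0.0003399)
= 0.001339/0.999660 = 0.001340

Final: 0.001340


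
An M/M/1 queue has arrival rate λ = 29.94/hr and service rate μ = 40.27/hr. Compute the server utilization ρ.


ρ = λ/μ = 29.94/40.27 = 0.7435

Final: 0.7435


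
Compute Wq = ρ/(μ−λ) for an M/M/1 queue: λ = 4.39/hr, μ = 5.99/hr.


ρ = 4.39/5.99 = 0.7329
Wq = ρ/(μ−λ) = 0.7329/(5.99 − 4.39) = 0.7329/1.60 = 0.4581 hr

Final: 0.4581 hr


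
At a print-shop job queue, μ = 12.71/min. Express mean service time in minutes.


Mean service time = 1/μ = 1/12.71 minute = 0.07868 minute
In minutes: 0.07868 × 1 = 0.07868 min

Final: 0.07868 min


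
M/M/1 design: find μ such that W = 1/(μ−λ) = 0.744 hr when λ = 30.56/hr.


W = 1/(μ−λ) ⇒ μ − λ = 1/W = 1/0.744 = 1.3441
μ = λ + 1/W = 30.56 + 1.3441 = 31.9041 per hr

Final: 31.9041 /hr


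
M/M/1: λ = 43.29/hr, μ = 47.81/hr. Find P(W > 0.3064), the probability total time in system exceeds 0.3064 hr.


W ~ Exponential(μ−λ) for M/M/1.
μ − λ = 47.81 − 43.29 = 4.5200
P(W > t) = e^{−(μ−λ)t} = e^{−1.3849} = 0.250342

Final: 0.250342


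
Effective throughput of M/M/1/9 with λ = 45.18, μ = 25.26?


ρ = 1.7886; P_K = (1−ρ)ρ^9/(1−ρ^10) = 0.442223
λ_eff = λ(1 − P_K) = 45.18·(1 − 0.442223) = 45.18·0.557777 = 25.2004 /hr

Final: 25.2004 /hr


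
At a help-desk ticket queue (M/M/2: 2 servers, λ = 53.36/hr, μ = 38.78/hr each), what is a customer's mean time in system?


a = 1.3760; ρ = 0.6880; P₀ = 0.184846
Lq = P₀·a^c·ρ/(c!(1−ρ)²) = 1.23657
Wq = Lq/λ = 1.23657/53.36 = 0.02317 hr
W = Wq + 1/μ = 0.02317 + 0.02579 = 0.04896 hr

Final: 0.04896 hr


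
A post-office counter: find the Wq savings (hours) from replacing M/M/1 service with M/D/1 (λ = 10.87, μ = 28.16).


ρ = 10.87/28.16 = 0.3860
Wq(M/M/1) = ρ/(μ−λ) = 0.3860/17.29 = 0.02233 hr
Wq(M/D/1) = ρ/(2(μ−λ)) = 0.01116 hr
Savings = 0.02233 − 0.01116 = 0.01116 hr

Final: 0.01116 hr


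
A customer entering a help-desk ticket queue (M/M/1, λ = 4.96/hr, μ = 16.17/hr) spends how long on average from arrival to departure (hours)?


W = 1/(μ−λ) = 1/(16.17 − 4.96) = 1/11.21 = 0.08921 hr

Final: 0.08921 hr


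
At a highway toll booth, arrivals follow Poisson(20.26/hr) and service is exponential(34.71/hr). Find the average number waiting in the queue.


ρ = 20.26/34.71 = 0.5837
Lq = ρ²/(1−ρ) = 0.3407/0.4163 = 0.8184

Final: 0.8184


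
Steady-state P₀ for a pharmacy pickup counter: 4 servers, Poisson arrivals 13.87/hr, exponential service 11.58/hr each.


a = λ/μ = 13.87/11.58 = 1.1978; ρ = a/c = 0.2994
Σ_{k=0}^{3} a^k/k! (terms k=0..3) = 1.00000 + 1.19775 + 0.71731 + 0.28639 = 3.20145
Tail: a^4/(4!(1−ρ)) = 2.05812/(24·0.7006) = 0.12241
P₀ = 1/(3.20145 + 0.12241) = 1/3.32386 = 0.300855

Final: 0.300855


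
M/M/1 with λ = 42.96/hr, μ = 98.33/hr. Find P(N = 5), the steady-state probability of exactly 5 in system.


ρ = 42.96/98.33 = 0.4369
P_n = (1−ρ)·ρ^n = (1 − 0.4369)·0.4369^5 = 0.5631·0.015918 = 0.008964

Final: 0.008964


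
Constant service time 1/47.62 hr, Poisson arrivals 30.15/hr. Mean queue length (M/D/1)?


ρ = 30.15/47.62 = 0.6331
M/D/1: Lq = ρ²/(2(1−ρ)) = 0.4009/(2·0.3669) = 0.54634

Final: 0.54634


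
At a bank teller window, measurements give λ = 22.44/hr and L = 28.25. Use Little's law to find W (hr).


W = L/λ = 28.25/22.44 = 1.2589 hr

Final: 1.2589 hr


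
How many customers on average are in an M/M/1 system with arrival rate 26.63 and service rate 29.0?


ρ = λ/μ = 26.63/29.0 = 0.9183
L = ρ/(1−ρ) = 0.9183/(1 − 0.9183) = 0.9183/0.08172 = 11.2363

Final: 11.2363


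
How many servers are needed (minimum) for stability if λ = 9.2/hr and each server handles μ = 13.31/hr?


Stability requires cμ > λ ⇔ c > λ/μ.
λ/μ = 9.2/13.31 = 0.6912
Minimum integer c = ⌊0.6912⌋ + 1 = 1
Check: 1·13.31 = 13.31 > 9.2, while 0·13.31 = 0.00 ≤ 9.2

Final: 1 servers


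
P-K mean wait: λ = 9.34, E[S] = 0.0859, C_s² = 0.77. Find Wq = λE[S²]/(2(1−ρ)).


ρ = λ·E[S] = 9.34·0.0859 = 0.8023
E[S²] = E[S]²(1+C_s²) = 0.0859²·(1+0.77) = 0.013060
Wq = λ·E[S²]/(2(1−ρ)) = 9.34·0.013060/(2·0.1977) = 0.30852 hr

Final: 0.30852 hr


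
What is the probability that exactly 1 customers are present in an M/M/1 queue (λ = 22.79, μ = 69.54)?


ρ = 22.79/69.54 = 0.3277
P_n = (1−ρ)·ρ^n = (1 − 0.3277)·0.3277^1 = 0.6723·0.327725 = 0.220321

Final: 0.220321


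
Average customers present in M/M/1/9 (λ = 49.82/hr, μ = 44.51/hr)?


ρ = 49.82/44.51 = 1.1193
L = ρ[1 − (K+1)ρ^K + Kρ^(K+1)] / [(1−ρ)(1−ρ^(K+1))]
Numerator: 1.1193·(1 − 10·2.757498 + 9·3.086465) = 1.346745
Denominator: (-0.1193)·(-2.086465) = 0.248913
L = 1.346745/0.248913 = 5.4105

Final: 5.4105


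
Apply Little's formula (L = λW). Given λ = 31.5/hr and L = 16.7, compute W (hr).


W = L/λ = 16.7/31.5 = 0.5302 hr

Final: 0.5302 hr


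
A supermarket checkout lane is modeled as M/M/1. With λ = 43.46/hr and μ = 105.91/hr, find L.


ρ = λ/μ = 43.46/105.91 = 0.4103
L = ρ/(1−ρ) = 0.4103/(1 − 0.4103) = 0.4103/0.5897 = 0.6959

Final: 0.6959


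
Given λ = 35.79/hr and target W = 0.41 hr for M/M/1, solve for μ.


W = 1/(μ−λ) ⇒ μ − λ = 1/W = 1/0.41 = 2.4390
μ = λ + 1/W = 35.79 + 2.4390 = 38.2290 per hr

Final: 38.2290 /hr


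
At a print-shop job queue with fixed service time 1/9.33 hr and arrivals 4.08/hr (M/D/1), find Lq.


ρ = 4.08/9.33 = 0.4373
M/D/1: Lq = ρ²/(2(1−ρ)) = 0.1912/(2·0.5627) = 0.16992

Final: 0.16992


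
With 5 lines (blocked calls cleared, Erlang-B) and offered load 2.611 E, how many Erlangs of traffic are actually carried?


B(5,2.611) = 0.078184 (Erlang-B)
Carried load = a(1 − B) = 2.611·(1 − 0.078184) = 2.611·0.921816 = 2.4069 E

Final: 2.4069 Erlangs


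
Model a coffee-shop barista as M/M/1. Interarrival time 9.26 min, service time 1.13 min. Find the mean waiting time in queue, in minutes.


λ = 60/9.26 = 6.4795 /hr
μ = 60/1.13 = 53.0973 /hr
ρ = λ/μ = 6.4795/53.0973 = 0.1220
Wq = ρ/(μ−λ) = 0.1220/(53.0973−6.4795) = 0.002618 hr
In minutes: 0.002618·60 = 0.1571 min

Final: 0.1571 min


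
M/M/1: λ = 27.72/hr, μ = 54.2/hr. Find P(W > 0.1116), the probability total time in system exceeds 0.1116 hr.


W ~ Exponential(μ−λ) for M/M/1.
μ − λ = 54.2 − 27.72 = 26.4800
P(W > t) = e^{−(μ−λ)t} = e^{−2.9552} = 0.052070

Final: 0.052070


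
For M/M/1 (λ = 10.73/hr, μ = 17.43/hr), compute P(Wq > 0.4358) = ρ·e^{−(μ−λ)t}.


ρ = 10.73/17.43 = 0.6156
P(Wq > t) = ρ·e^{−(μ−λ)t} = 0.6156·e^{−2.9199}
= 0.6156·0.053941 = 0.033207

Final: 0.033207


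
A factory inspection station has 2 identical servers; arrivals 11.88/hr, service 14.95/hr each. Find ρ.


ρ = λ/(cμ) = 11.88/(2·14.95) = 11.88/29.90 = 0.3973

Final: 0.3973


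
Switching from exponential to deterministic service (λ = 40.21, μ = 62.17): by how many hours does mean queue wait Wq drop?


ρ = 40.21/62.17 = 0.6468
Wq(M/M/1) = ρ/(μ−λ) = 0.6468/21.96 = 0.02945 hr
Wq(M/D/1) = ρ/(2(μ−λ)) = 0.01473 hr
Savings = 0.02945 − 0.01473 = 0.01473 hr

Final: 0.01473 hr


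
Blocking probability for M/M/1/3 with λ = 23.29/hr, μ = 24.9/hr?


ρ = λ/μ = 23.29/24.9 = 0.9353
P_K = (1−ρ)ρ^K/(1−ρ^(K+1)) = (0.06466·0.818296)/(1 − 0.765386)
= 0.052910/0.234614 = 0.225519

Final: 0.225519


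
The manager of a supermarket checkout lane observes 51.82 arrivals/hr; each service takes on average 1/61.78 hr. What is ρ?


ρ = λ/μ = 51.82/61.78 = 0.8388

Final: 0.8388


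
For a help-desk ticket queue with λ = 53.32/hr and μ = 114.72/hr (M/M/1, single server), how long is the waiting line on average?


ρ = 53.32/114.72 = 0.4648
Lq = ρ²/(1−ρ) = 0.2160/0.5352 = 0.4036

Final: 0.4036


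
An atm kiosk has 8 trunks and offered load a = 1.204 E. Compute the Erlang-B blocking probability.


B(c,a) = (a^c/c!) / Σ_{k=0}^{c} a^k/k!
a^8/8! = 0.0001095
Σ terms (k=0..8): 1.00000 + 1.20400 + 0.72481 + 0.29089 + 0.08756 + 0.02108 + 0.004231 + 0.0007277 + 0.0001095 = 3.333407
B = 0.0001095/3.333407 = 0.00003286

Final: 0.00003286


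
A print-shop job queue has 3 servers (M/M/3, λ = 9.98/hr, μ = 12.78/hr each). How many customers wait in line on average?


a = λ/μ = 0.7809; ρ = a/3 = 0.2603
P₀ = 0.455973
Lq = P₀·a^c·ρ / (c!·(1−ρ)²) = 0.455973·0.47621·0.2603/(6·0.54715)
= 0.01722

Final: 0.01722


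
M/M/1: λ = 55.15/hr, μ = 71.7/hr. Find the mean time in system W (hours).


W = 1/(μ−λ) = 1/(71.7 − 55.15) = 1/16.55 = 0.06042 hr

Final: 0.06042 hr


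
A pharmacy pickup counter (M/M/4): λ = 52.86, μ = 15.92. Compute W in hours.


a = 3.3204; ρ = 0.8301; P₀ = 0.021863
Lq = P₀·a^c·ρ/(c!(1−ρ)²) = 3.18353
Wq = Lq/λ = 3.18353/52.86 = 0.06023 hr
W = Wq + 1/μ = 0.06023 + 0.06281 = 0.12304 hr

Final: 0.12304 hr


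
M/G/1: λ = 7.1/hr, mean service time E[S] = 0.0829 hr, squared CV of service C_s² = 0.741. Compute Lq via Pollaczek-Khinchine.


ρ = λ·E[S] = 7.1·0.0829 = 0.5886
Lq = ρ²(1+C_s²)/(2(1−ρ)) = 0.3464·(1+0.741)/(2·0.4114)
= 0.3464·1.7410/0.8228 = 0.73303

Final: 0.73303


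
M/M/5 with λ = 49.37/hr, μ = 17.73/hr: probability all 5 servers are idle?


a = λ/μ = 49.37/17.73 = 2.7845; ρ = a/c = 0.5569
Σ_{k=0}^{4} a^k/k! (terms k=0..4) = 1.00000 + 2.78455 + 3.87685 + 3.59842 + 2.50499 = 13.76481
Tail: a^5/(5!(1−ρ)) = 167.40636/(120·0.4431) = 3.14846
P₀ = 1/(13.76481 + 3.14846) = 1/16.91327 = 0.059125

Final: 0.059125


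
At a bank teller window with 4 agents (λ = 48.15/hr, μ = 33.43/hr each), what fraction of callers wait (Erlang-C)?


a = λ/μ = 1.4403; ρ = a/4 = 0.3601
P₀ = 0.234973 (from M/M/c formula)
C(c,a) = [a^c/(c!(1−ρ))]·P₀ = [4.30368/(24·0.6399)]·0.234973
= 0.28022·0.234973 = 0.065845

Final: 0.065845


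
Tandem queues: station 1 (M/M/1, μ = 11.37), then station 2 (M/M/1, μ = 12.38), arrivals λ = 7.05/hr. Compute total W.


Each node sees arrival rate λ = 7.05/hr (tandem ⇒ throughput preserved).
W₁ = 1/(μ₁−λ) = 1/(11.37−7.05) = 0.23148 hr
W₂ = 1/(μ₂−λ) = 1/(12.38−7.05) = 0.18762 hr
W_total = W₁ + W₂ = 0.23148 + 0.18762 = 0.41910 hr

Final: 0.41910 hr


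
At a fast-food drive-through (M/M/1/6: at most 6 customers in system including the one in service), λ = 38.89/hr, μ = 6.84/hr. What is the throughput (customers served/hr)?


ρ = 5.6857; P_K = (1−ρ)ρ^6/(1−ρ^7) = 0.824124
λ_eff = λ(1 − P_K) = 38.89·(1 − 0.824124) = 38.89·0.175876 = 6.8398 /hr

Final: 6.8398 /hr


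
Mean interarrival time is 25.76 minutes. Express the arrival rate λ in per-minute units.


λ = 1/(interarrival time) in consistent units.
1 minute = 1 min, so λ = 1/25.76 = 0.03882 per minute

Final: 0.03882 /min


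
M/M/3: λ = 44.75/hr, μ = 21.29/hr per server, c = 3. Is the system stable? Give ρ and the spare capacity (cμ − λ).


Total capacity cμ = 3·21.29 = 63.87/hr
ρ = λ/(cμ) = 44.75/63.87 = 0.7006
Stable ⇔ ρ < 1: YES
Spare capacity = cμ − λ = 63.87 − 44.75 = 19.12/hr

Final: ρ = 0.7006; stable; margin = 19.12/hr


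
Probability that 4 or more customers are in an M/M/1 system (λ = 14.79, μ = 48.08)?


ρ = 14.79/48.08 = 0.3076
P(N ≥ n) = ρ^n = 0.3076^4 = 0.008954

Final: 0.008954


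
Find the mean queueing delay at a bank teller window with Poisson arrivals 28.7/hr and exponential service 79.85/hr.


ρ = 28.7/79.85 = 0.3594
Wq = ρ/(μ−λ) = 0.3594/(79.85 − 28.7) = 0.3594/51.15 = 0.007027 hr

Final: 0.007027 hr


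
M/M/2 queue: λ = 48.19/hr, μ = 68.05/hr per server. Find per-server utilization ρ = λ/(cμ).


ρ = λ/(cμ) = 48.19/(2·68.05) = 48.19/136.10 = 0.3541

Final: 0.3541


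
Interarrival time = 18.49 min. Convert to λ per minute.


λ = 1/(interarrival time) in consistent units.
1 minute = 1 min, so λ = 1/18.49 = 0.05408 per minute

Final: 0.05408 /min


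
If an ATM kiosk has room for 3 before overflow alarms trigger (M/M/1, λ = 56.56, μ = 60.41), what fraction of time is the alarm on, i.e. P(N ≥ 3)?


ρ = 56.56/60.41 = 0.9363
P(N ≥ n) = ρ^n = 0.9363^3 = 0.820733

Final: 0.820733


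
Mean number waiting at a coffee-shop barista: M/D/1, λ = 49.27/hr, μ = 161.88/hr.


ρ = 49.27/161.88 = 0.3044
M/D/1: Lq = ρ²/(2(1−ρ)) = 0.09264/(2·0.6956) = 0.06658

Final: 0.06658


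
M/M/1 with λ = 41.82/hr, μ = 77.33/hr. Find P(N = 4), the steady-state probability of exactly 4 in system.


ρ = 41.82/77.33 = 0.5408
P_n = (1−ρ)·ρ^n = (1 − 0.5408)·0.5408^4 = 0.4592·0.085535 = 0.039278

Final: 0.039278


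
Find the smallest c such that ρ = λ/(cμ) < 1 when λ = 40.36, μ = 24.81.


Stability requires cμ > λ ⇔ c > λ/μ.
λ/μ = 40.36/24.81 = 1.6268
Minimum integer c = ⌊1.6268⌋ + 1 = 2
Check: 2·24.81 = 49.62 > 40.36, while 1·24.81 = 24.81 ≤ 40.36

Final: 2 servers


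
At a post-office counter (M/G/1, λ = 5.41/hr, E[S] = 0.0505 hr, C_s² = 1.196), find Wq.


ρ = λ·E[S] = 5.41·0.0505 = 0.2732
E[S²] = E[S]²(1+C_s²) = 0.0505²·(1+1.196) = 0.005600
Wq = λ·E[S²]/(2(1−ρ)) = 5.41·0.005600/(2·0.7268) = 0.02084 hr

Final: 0.02084 hr


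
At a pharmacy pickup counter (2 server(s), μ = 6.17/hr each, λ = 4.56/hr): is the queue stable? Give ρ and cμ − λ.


Total capacity cμ = 2·6.17 = 12.34/hr
ρ = λ/(cμ) = 4.56/12.34 = 0.3695
Stable ⇔ ρ < 1: YES
Spare capacity = cμ − λ = 12.34 − 4.56 = 7.78/hr

Final: ρ = 0.3695; stable; margin = 7.78/hr


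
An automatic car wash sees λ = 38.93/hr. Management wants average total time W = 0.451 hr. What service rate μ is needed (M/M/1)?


W = 1/(μ−λ) ⇒ μ − λ = 1/W = 1/0.451 = 2.2173
μ = λ + 1/W = 38.93 + 2.2173 = 41.1473 per hr

Final: 41.1473 /hr


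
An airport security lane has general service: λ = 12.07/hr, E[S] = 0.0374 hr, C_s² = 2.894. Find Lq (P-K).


ρ = λ·E[S] = 12.07·0.0374 = 0.4514
Lq = ρ²(1+C_s²)/(2(1−ρ)) = 0.2038·(1+2.894)/(2·0.5486)
= 0.2038·3.8940/1.0972 = 0.72324

Final: 0.72324


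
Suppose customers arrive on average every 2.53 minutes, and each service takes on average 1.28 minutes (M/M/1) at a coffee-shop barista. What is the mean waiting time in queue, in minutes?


λ = 60/2.53 = 23.7154 /hr
μ = 60/1.28 = 46.8750 /hr
ρ = λ/μ = 23.7154/46.8750 = 0.5059
Wq = ρ/(μ−λ) = 0.5059/(46.8750−23.7154) = 0.02185 hr
In minutes: 0.02185·60 = 1.311 min

Final: 1.311 min


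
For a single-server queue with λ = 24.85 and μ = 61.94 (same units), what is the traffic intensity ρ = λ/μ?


ρ = λ/μ = 24.85/61.94 = 0.4012

Final: 0.4012


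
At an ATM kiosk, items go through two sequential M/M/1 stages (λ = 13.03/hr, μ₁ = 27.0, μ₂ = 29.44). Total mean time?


Each node sees arrival rate λ = 13.03/hr (tandem ⇒ throughput preserved).
W₁ = 1/(μ₁−λ) = 1/(27.0−13.03) = 0.07158 hr
W₂ = 1/(μ₂−λ) = 1/(29.44−13.03) = 0.06094 hr
W_total = W₁ + W₂ = 0.07158 + 0.06094 = 0.13252 hr

Final: 0.13252 hr


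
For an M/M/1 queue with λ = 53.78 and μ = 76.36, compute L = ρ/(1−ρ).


ρ = λ/μ = 53.78/76.36 = 0.7043
L = ρ/(1−ρ) = 0.7043/(1 − 0.7043) = 0.7043/0.2957 = 2.3818

Final: 2.3818


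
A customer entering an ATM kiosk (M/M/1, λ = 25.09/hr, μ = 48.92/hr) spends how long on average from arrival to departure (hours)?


W = 1/(μ−λ) = 1/(48.92 − 25.09) = 1/23.83 = 0.04196 hr

Final: 0.04196 hr


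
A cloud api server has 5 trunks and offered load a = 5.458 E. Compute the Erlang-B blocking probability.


B(c,a) = (a^c/c!) / Σ_{k=0}^{c} a^k/k!
a^5/5! = 40.363276
Σ terms (k=0..5): 1.00000 + 5.45800 + 14.89488 + 27.09876 + 36.97625 + 40.36328 = 125.791165
B = 40.363276/125.791165 = 0.320875

Final: 0.320875


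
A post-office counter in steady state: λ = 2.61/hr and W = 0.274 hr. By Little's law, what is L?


L = λW = 2.61·0.274 = 0.7151

Final: 0.7151


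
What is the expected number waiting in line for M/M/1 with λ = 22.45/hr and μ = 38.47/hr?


ρ = 22.45/38.47 = 0.5836
Lq = ρ²/(1−ρ) = 0.3406/0.4164 = 0.8178

Final: 0.8178


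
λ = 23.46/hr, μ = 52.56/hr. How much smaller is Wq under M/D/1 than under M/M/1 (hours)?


ρ = 23.46/52.56 = 0.4463
Wq(M/M/1) = ρ/(μ−λ) = 0.4463/29.10 = 0.01534 hr
Wq(M/D/1) = ρ/(2(μ−λ)) = 0.007669 hr
Savings = 0.01534 − 0.007669 = 0.007669 hr

Final: 0.007669 hr


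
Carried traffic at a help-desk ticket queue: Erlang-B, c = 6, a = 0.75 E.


B(6,0.75) = 0.0001168 (Erlang-B)
Carried load = a(1 − B) = 0.75·(1 − 0.0001168) = 0.75·0.999883 = 0.7499 E

Final: 0.7499 Erlangs


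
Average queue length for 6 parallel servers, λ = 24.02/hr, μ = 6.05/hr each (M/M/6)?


a = λ/μ = 3.9702; ρ = a/6 = 0.6617
P₀ = 0.017261
Lq = P₀·a^c·ρ / (c!·(1−ρ)²) = 0.017261·3916.56890·0.6617/(720·0.11444)
= 0.54289

Final: 0.54289


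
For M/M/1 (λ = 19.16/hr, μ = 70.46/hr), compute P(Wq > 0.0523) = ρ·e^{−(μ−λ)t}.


ρ = 19.16/70.46 = 0.2719
P(Wq > t) = ρ·e^{−(μ−λ)t} = 0.2719·e^{−2.6830}
= 0.2719·0.068358 = 0.018589

Final: 0.018589


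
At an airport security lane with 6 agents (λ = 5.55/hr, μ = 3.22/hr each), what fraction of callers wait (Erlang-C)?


a = λ/μ = 1.7236; ρ = a/6 = 0.2873
P₀ = 0.178316 (from M/M/c formula)
C(c,a) = [a^c/(c!(1−ρ))]·P₀ = [26.21940/(720·0.7127)]·0.178316
= 0.05109·0.178316 = 0.009111

Final: 0.009111


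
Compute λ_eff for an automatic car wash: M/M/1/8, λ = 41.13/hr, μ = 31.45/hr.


ρ = 1.3078; P_K = (1−ρ)ρ^8/(1−ρ^9) = 0.258447
λ_eff = λ(1 − P_K) = 41.13·(1 − 0.258447) = 41.13·0.741553 = 30.5001 /hr

Final: 30.5001 /hr


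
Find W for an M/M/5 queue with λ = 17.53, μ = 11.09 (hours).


a = 1.5807; ρ = 0.3161; P₀ = 0.205395
Lq = P₀·a^c·ρ/(c!(1−ρ)²) = 0.01142
Wq = Lq/λ = 0.01142/17.53 = 0.0006514 hr
W = Wq + 1/μ = 0.0006514 + 0.09017 = 0.09082 hr

Final: 0.09082 hr


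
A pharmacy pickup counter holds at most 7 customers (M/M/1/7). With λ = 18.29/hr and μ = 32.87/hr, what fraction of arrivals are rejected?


ρ = λ/μ = 18.29/32.87 = 0.5564
P_K = (1−ρ)ρ^K/(1−ρ^(K+1)) = (0.4436·0.016516)/(1 − 0.009190)
= 0.007326/0.990810 = 0.007394

Final: 0.007394


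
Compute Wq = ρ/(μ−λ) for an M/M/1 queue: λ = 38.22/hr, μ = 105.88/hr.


ρ = 38.22/105.88 = 0.3610
Wq = ρ/(μ−λ) = 0.3610/(105.88 − 38.22) = 0.3610/67.66 = 0.005335 hr

Final: 0.005335 hr


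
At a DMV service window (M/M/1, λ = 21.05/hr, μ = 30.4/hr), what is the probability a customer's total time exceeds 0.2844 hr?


W ~ Exponential(μ−λ) for M/M/1.
μ − λ = 30.4 − 21.05 = 9.3500
P(W > t) = e^{−(μ−λ)t} = e^{−2.6591} = 0.070008

Final: 0.070008


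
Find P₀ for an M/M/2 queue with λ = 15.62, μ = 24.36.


a = λ/μ = 15.62/24.36 = 0.6412; ρ = a/c = 0.3206
Σ_{k=0}^{1} a^k/k! (terms k=0..1) = 1.00000 + 0.64122 = 1.64122
Tail: a^2/(2!(1−ρ)) = 0.41116/(2·0.6794) = 0.30259
P₀ = 1/(1.64122 + 0.30259) = 1/1.94381 = 0.514454

Final: 0.514454


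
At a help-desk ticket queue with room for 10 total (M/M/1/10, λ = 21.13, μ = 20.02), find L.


ρ = 21.13/20.02 = 1.0554
L = ρ[1 − (K+1)ρ^K + Kρ^(K+1)] / [(1−ρ)(1−ρ^(K+1))]
Numerator: 1.0554·(1 − 11·1.715356 + 10·1.810463) = 0.248785
Denominator: (-0.05544)·(-0.810463) = 0.044936
L = 0.248785/0.044936 = 5.5365

Final: 5.5365


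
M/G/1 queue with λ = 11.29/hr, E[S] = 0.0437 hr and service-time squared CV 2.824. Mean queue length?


ρ = λ·E[S] = 11.29·0.0437 = 0.4934
Lq = ρ²(1+C_s²)/(2(1−ρ)) = 0.2434·(1+2.824)/(2·0.5066)
= 0.2434·3.8240/1.0133 = 0.91865

Final: 0.91865


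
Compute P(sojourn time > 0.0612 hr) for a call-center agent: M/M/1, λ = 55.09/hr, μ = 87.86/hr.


W ~ Exponential(μ−λ) for M/M/1.
μ − λ = 87.86 − 55.09 = 32.7700
P(W > t) = e^{−(μ−λ)t} = e^{−2.0055} = 0.134590

Final: 0.134590


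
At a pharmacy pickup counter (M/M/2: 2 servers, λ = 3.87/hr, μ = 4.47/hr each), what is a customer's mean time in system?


a = 0.8658; ρ = 0.4329; P₀ = 0.395785
Lq = P₀·a^c·ρ/(c!(1−ρ)²) = 0.19965
Wq = Lq/λ = 0.19965/3.87 = 0.05159 hr
W = Wq + 1/μ = 0.05159 + 0.22371 = 0.27530 hr

Final: 0.27530 hr


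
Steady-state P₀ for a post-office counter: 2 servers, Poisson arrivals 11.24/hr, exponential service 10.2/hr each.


a = λ/μ = 11.24/10.2 = 1.1020; ρ = a/c = 0.5510
Σ_{k=0}^{1} a^k/k! (terms k=0..1) = 1.00000 + 1.10196 = 2.10196
Tail: a^2/(2!(1−ρ)) = 1.21432/(2·0.4490) = 1.35219
P₀ = 1/(2.10196 + 1.35219) = 1/3.45415 = 0.289507

Final: 0.289507


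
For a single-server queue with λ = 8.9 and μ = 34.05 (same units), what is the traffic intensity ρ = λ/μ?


ρ = λ/μ = 8.9/34.05 = 0.2614

Final: 0.2614


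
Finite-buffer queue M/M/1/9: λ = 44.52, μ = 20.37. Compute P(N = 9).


ρ = λ/μ = 44.52/20.37 = 2.1856
P_K = (1−ρ)ρ^K/(1−ρ^(K+1)) = (-1.1856·1137.829371)/(1 − 2486.802336)
= -1348.972965/-2485.802336 = 0.542671

Final: 0.542671


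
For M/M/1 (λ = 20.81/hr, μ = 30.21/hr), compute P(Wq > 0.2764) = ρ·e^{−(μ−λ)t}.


ρ = 20.81/30.21 = 0.6888
P(Wq > t) = ρ·e^{−(μ−λ)t} = 0.6888·e^{−2.5982}
= 0.6888·0.074410 = 0.051257

Final: 0.051257


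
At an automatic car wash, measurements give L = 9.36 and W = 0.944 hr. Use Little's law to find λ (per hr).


λ = L/W = 9.36/0.944 = 9.9153 /hr

Final: 9.9153 /hr


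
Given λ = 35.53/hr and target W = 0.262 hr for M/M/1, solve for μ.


W = 1/(μ−λ) ⇒ μ − λ = 1/W = 1/0.262 = 3.8168
μ = λ + 1/W = 35.53 + 3.8168 = 39.3468 per hr

Final: 39.3468 /hr


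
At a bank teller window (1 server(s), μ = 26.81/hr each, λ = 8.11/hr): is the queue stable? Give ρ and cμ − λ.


Total capacity cμ = 1·26.81 = 26.81/hr
ρ = λ/(cμ) = 8.11/26.81 = 0.3025
Stable ⇔ ρ < 1: YES
Spare capacity = cμ − λ = 26.81 − 8.11 = 18.70/hr

Final: ρ = 0.3025; stable; margin = 18.70/hr


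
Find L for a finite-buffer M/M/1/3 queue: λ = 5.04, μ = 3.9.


ρ = 5.04/3.9 = 1.2923
L = ρ[1 − (K+1)ρ^K + Kρ^(K+1)] / [(1−ρ)(1−ρ^(K+1))]
Numerator: 1.2923·(1 − 4·2.158230 + 3·2.789098) = 0.949034
Denominator: (-0.2923)·(-1.789098) = 0.522967
L = 0.949034/0.522967 = 1.8147

Final: 1.8147


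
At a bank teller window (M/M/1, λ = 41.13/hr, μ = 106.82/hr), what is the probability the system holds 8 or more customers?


ρ = 41.13/106.82 = 0.3850
P(N ≥ n) = ρ^n = 0.3850^8 = 0.0004831

Final: 0.0004831


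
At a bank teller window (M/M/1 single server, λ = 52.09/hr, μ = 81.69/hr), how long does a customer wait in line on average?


ρ = 52.09/81.69 = 0.6377
Wq = ρ/(μ−λ) = 0.6377/(81.69 − 52.09) = 0.6377/29.60 = 0.02154 hr

Final: 0.02154 hr


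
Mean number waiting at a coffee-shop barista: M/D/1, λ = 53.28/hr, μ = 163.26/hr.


ρ = 53.28/163.26 = 0.3264
M/D/1: Lq = ρ²/(2(1−ρ)) = 0.1065/(2·0.6736) = 0.07905

Final: 0.07905


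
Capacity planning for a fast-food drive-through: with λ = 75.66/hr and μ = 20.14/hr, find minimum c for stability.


Stability requires cμ > λ ⇔ c > λ/μ.
λ/μ = 75.66/20.14 = 3.7567
Minimum integer c = ⌊3.7567⌋ + 1 = 4
Check: 4·20.14 = 80.56 > 75.66, while 3·20.14 = 60.42 ≤ 75.66

Final: 4 servers


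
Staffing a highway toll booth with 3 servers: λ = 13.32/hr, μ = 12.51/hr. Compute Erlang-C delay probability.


a = λ/μ = 1.0647; ρ = a/3 = 0.3549
P₀ = 0.339736 (from M/M/c formula)
C(c,a) = [a^c/(c!(1−ρ))]·P₀ = [1.20709/(6·0.6451)]·0.339736
= 0.31187·0.339736 = 0.105953

Final: 0.105953


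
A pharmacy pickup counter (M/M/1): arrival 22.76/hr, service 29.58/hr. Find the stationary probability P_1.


ρ = 22.76/29.58 = 0.7694
P_n = (1−ρ)·ρ^n = (1 − 0.7694)·0.7694^1 = 0.2306·0.769439 = 0.177403

Final: 0.177403


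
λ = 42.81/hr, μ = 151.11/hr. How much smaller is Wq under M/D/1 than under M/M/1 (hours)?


ρ = 42.81/151.11 = 0.2833
Wq(M/M/1) = ρ/(μ−λ) = 0.2833/108.30 = 0.002616 hr
Wq(M/D/1) = ρ/(2(μ−λ)) = 0.001308 hr
Savings = 0.002616 − 0.001308 = 0.001308 hr

Final: 0.001308 hr


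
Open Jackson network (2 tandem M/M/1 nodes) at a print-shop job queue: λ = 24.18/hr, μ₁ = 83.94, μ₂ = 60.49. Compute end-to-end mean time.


Each node sees arrival rate λ = 24.18/hr (tandem ⇒ throughput preserved).
W₁ = 1/(μ₁−λ) = 1/(83.94−24.18) = 0.01673 hr
W₂ = 1/(μ₂−λ) = 1/(60.49−24.18) = 0.02754 hr
W_total = W₁ + W₂ = 0.01673 + 0.02754 = 0.04427 hr

Final: 0.04427 hr


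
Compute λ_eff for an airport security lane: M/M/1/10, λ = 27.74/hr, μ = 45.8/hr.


ρ = 0.6057; P_K = (1−ρ)ρ^10/(1−ρ^11) = 0.002630
λ_eff = λ(1 − P_K) = 27.74·(1 − 0.002630) = 27.74·0.997370 = 27.6670 /hr

Final: 27.6670 /hr


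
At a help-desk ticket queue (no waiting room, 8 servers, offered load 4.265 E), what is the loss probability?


B(c,a) = (a^c/c!) / Σ_{k=0}^{c} a^k/k!
a^8/8! = 2.715387
Σ terms (k=0..8): 1.00000 + 4.26500 + 9.09511 + 12.93022 + 13.78685 + 11.76018 + 8.35953 + 5.09334 + 2.71539 = 69.005610
B = 2.715387/69.005610 = 0.039350

Final: 0.039350


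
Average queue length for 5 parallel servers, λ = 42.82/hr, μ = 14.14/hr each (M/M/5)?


a = λ/μ = 3.0283; ρ = a/5 = 0.6057
P₀ = 0.045192
Lq = P₀·a^c·ρ / (c!·(1−ρ)²) = 0.045192·254.67497·0.6057/(120·0.15551)
= 0.37355

Final: 0.37355


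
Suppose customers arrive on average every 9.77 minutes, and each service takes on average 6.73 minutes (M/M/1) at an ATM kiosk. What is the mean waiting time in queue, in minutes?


λ = 60/9.77 = 6.1412 /hr
μ = 60/6.73 = 8.9153 /hr
ρ = λ/μ = 6.1412/8.9153 = 0.6888
Wq = ρ/(μ−λ) = 0.6888/(8.9153−6.1412) = 0.24832 hr
In minutes: 0.24832·60 = 14.899 min

Final: 14.899 min


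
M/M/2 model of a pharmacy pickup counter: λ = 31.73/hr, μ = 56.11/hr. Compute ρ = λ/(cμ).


ρ = λ/(cμ) = 31.73/(2·56.11) = 31.73/112.22 = 0.2827

Final: 0.2827


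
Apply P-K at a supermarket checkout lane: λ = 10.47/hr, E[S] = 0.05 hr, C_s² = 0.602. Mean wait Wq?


ρ = λ·E[S] = 10.47·0.05 = 0.5235
E[S²] = E[S]²(1+C_s²) = 0.05²·(1+0.602) = 0.004005
Wq = λ·E[S²]/(2(1−ρ)) = 10.47·0.004005/(2·0.4765) = 0.04400 hr

Final: 0.04400 hr


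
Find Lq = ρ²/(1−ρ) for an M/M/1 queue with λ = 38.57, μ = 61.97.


ρ = 38.57/61.97 = 0.6224
Lq = ρ²/(1−ρ) = 0.3874/0.3776 = 1.0259

Final: 1.0259


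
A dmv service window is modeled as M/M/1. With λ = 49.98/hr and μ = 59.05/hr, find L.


ρ = λ/μ = 49.98/59.05 = 0.8464
L = ρ/(1−ρ) = 0.8464/(1 − 0.8464) = 0.8464/0.1536 = 5.5105

Final: 5.5105


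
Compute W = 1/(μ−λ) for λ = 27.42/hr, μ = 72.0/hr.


W = 1/(μ−λ) = 1/(72.0 − 27.42) = 1/44.58 = 0.02243 hr

Final: 0.02243 hr


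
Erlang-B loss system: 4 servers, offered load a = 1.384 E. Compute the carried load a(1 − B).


B(4,1.384) = 0.038836 (Erlang-B)
Carried load = a(1 − B) = 1.384·(1 − 0.038836) = 1.384·0.961164 = 1.3303 E

Final: 1.3303 Erlangs


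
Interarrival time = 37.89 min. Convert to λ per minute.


λ = 1/(interarrival time) in consistent units.
1 minute = 1 min, so λ = 1/37.89 = 0.02639 per minute

Final: 0.02639 /min


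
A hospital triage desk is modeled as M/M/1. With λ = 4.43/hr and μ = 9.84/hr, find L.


ρ = λ/μ = 4.43/9.84 = 0.4502
L = ρ/(1−ρ) = 0.4502/(1 − 0.4502) = 0.4502/0.5498 = 0.8189

Final: 0.8189


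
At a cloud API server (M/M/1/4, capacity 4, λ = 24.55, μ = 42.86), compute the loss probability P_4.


ρ = λ/μ = 24.55/42.86 = 0.5728
P_K = (1−ρ)ρ^K/(1−ρ^(K+1)) = (0.4272·0.107646)/(1 − 0.061659)
= 0.045987/0.938341 = 0.049009

Final: 0.049009


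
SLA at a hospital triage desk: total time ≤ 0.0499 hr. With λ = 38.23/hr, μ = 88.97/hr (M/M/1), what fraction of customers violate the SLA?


W ~ Exponential(μ−λ) for M/M/1.
μ − λ = 88.97 − 38.23 = 50.7400
P(W > t) = e^{−(μ−λ)t} = e^{−2.5319} = 0.079506

Final: 0.079506


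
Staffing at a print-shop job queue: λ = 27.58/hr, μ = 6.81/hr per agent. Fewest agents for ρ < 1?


Stability requires cμ > λ ⇔ c > λ/μ.
λ/μ = 27.58/6.81 = 4.0499
Minimum integer c = ⌊4.0499⌋ + 1 = 5
Check: 5·6.81 = 34.05 > 27.58, while 4·6.81 = 27.24 ≤ 27.58

Final: 5 servers


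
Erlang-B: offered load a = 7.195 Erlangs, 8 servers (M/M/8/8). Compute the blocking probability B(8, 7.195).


B(c,a) = (a^c/c!) / Σ_{k=0}^{c} a^k/k!
a^8/8! = 178.125404
Σ terms (k=0..8): 1.00000 + 7.19500 + 25.88401 + 62.07849 + 111.66368 + 160.68404 + 192.68695 + 198.05465 + 178.12540 = 937.372231
B = 178.125404/937.372231 = 0.190026

Final: 0.190026


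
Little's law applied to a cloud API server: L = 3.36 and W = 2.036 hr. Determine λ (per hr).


λ = L/W = 3.36/2.036 = 1.6503 /hr

Final: 1.6503 /hr


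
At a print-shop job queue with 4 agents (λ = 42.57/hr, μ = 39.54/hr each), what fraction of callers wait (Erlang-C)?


a = λ/μ = 1.0766; ρ = a/4 = 0.2692
P₀ = 0.340044 (from M/M/c formula)
C(c,a) = [a^c/(c!(1−ρ))]·P₀ = [1.34359/(24·0.7308)]·0.340044
= 0.07660·0.340044 = 0.026048

Final: 0.026048


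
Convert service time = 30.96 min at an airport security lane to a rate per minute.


μ = 1/(service time) in consistent units.
1 minute = 1 min, so μ = 1/30.96 = 0.03230 per minute

Final: 0.03230 /min


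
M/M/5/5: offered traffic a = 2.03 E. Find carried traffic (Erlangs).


B(5,2.03) = 0.038408 (Erlang-B)
Carried load = a(1 − B) = 2.03·(1 − 0.038408) = 2.03·0.961592 = 1.9520 E

Final: 1.9520 Erlangs


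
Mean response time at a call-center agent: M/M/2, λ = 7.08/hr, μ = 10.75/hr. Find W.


a = 0.6586; ρ = 0.3293; P₀ = 0.504549
Lq = P₀·a^c·ρ/(c!(1−ρ)²) = 0.08011
Wq = Lq/λ = 0.08011/7.08 = 0.01131 hr
W = Wq + 1/μ = 0.01131 + 0.09302 = 0.10434 hr

Final: 0.10434 hr


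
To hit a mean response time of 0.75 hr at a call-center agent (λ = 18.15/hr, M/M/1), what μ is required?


W = 1/(μ−λ) ⇒ μ − λ = 1/W = 1/0.75 = 1.3333
μ = λ + 1/W = 18.15 + 1.3333 = 19.4833 per hr

Final: 19.4833 /hr


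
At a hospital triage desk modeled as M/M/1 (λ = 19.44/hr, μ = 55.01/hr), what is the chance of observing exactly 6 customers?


ρ = 19.44/55.01 = 0.3534
P_n = (1−ρ)·ρ^n = (1 − 0.3534)·0.3534^6 = 0.6466·0.001948 = 0.001259

Final: 0.001259


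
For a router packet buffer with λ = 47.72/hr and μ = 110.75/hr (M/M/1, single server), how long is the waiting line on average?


ρ = 47.72/110.75 = 0.4309
Lq = ρ²/(1−ρ) = 0.1857/0.5691 = 0.3262

Final: 0.3262


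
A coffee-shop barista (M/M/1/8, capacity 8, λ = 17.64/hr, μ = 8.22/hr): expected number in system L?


ρ = 17.64/8.22 = 2.1460
L = ρ[1 − (K+1)ρ^K + Kρ^(K+1)] / [(1−ρ)(1−ρ^(K+1))]
Numerator: 2.1460·(1 − 9·449.794464 + 8·965.252354) = 7886.214480
Denominator: (-1.1460)·(-964.252354) = 1105.019121
L = 7886.214480/1105.019121 = 7.1367

Final: 7.1367


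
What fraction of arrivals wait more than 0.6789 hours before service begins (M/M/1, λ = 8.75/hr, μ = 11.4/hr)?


ρ = 8.75/11.4 = 0.7675
P(Wq > t) = ρ·e^{−(μ−λ)t} = 0.7675·e^{−1.7991}
= 0.7675·0.165450 = 0.126990

Final: 0.126990


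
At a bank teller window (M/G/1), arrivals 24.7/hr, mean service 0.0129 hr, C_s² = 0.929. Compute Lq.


ρ = λ·E[S] = 24.7·0.0129 = 0.3186
Lq = ρ²(1+C_s²)/(2(1−ρ)) = 0.1015·(1+0.929)/(2·0.6814)
= 0.1015·1.9290/1.3627 = 0.14371

Final: 0.14371


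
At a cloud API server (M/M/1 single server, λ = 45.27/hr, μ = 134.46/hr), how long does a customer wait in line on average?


ρ = 45.27/134.46 = 0.3367
Wq = ρ/(μ−λ) = 0.3367/(134.46 − 45.27) = 0.3367/89.19 = 0.003775 hr

Final: 0.003775 hr


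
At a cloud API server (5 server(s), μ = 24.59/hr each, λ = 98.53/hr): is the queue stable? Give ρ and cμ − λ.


Total capacity cμ = 5·24.59 = 122.95/hr
ρ = λ/(cμ) = 98.53/122.95 = 0.8014
Stable ⇔ ρ < 1: YES
Spare capacity = cμ − λ = 122.95 − 98.53 = 24.42/hr

Final: ρ = 0.8014; stable; margin = 24.42/hr


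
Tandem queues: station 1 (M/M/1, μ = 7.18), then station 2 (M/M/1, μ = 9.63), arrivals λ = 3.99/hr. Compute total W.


Each node sees arrival rate λ = 3.99/hr (tandem ⇒ throughput preserved).
W₁ = 1/(μ₁−λ) = 1/(7.18−3.99) = 0.31348 hr
W₂ = 1/(μ₂−λ) = 1/(9.63−3.99) = 0.17730 hr
W_total = W₁ + W₂ = 0.31348 + 0.17730 = 0.49078 hr

Final: 0.49078 hr


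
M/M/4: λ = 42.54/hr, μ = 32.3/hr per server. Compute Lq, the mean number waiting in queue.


a = λ/μ = 1.3170; ρ = a/4 = 0.3293
P₀ = 0.266528
Lq = P₀·a^c·ρ / (c!·(1−ρ)²) = 0.266528·3.00871·0.3293/(24·0.44990)
= 0.02445

Final: 0.02445
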